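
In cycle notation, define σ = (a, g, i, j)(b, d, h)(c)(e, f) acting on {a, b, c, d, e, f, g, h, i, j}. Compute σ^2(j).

g

j lies in the 4-cycle (a, g, i, j).
Advancing 2 steps from j: j → a → g.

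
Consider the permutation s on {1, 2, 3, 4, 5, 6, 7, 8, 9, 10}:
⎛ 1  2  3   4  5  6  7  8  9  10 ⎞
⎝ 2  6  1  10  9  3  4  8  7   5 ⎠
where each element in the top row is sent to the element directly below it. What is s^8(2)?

2

Tracing 2 → 6 → … returns to 2 after 4 steps, so 2 lies in a 4-cycle (1 2 6 3).
Since the cycle has length 4, s^8 acts on it the same as s^0 (8 mod 4 = 0).
So s^8(2) = 2.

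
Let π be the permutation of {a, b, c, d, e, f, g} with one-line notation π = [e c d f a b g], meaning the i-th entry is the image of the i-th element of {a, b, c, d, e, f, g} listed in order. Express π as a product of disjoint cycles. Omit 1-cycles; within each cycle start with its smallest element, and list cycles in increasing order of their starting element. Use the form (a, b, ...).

(a, e)(b, c, d, f)

Iterating π from a gives a → e → a; that is the 2-cycle (a, e).
Continuing from each remaining unvisited element yields (a, e)(b, c, d, f).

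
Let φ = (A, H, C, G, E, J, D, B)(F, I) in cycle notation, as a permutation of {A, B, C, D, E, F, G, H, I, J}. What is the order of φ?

The cycle type of φ is (8, 2).
Since disjoint cycles commute, ord(φ) = lcm(8, 2) = 8.

8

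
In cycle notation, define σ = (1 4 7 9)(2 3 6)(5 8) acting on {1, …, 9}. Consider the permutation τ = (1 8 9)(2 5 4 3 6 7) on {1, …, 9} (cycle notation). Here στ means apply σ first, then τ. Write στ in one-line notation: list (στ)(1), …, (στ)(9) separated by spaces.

3 6 7 2 9 5 1 4 8

(στ)(x) = τ(σ(x)). Computing each image: τ(σ(1)) = τ(4) = 3, τ(σ(2)) = τ(3) = 6, τ(σ(3)) = τ(6) = 7, τ(σ(4)) = τ(7) = 2, τ(σ(5)) = τ(8) = 9, τ(σ(6)) = τ(2) = 5, τ(σ(7)) = τ(9) = 1, τ(σ(8)) = τ(5) = 4, τ(σ(9)) = τ(1) = 8.
Hence στ = [3 6 7 2 9 5 1 4 8].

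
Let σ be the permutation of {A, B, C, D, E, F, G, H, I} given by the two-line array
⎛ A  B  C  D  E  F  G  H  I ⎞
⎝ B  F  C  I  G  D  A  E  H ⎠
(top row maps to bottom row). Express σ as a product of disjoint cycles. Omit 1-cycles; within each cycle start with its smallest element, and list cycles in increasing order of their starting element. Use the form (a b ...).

From A: A → B → F → D → I → H → E → G → A, closing the cycle (A B F D I H E G).
Repeating from the next unused element and collecting all non-trivial cycles gives (A B F D I H E G).

(A B F D I H E G)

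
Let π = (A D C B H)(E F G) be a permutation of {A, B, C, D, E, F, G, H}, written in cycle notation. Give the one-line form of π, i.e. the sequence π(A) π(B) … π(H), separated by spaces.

D H B C F G E A

Each element maps to the next entry in its cycle (wrapping to the front): A→D, B→H, C→B, D→C, E→F, F→G, G→E, H→A.
So the one-line form is D H B C F G E A.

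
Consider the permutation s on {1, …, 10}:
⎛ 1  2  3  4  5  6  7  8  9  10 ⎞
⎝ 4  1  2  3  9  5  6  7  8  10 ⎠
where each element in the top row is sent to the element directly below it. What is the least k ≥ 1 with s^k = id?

20

The disjoint-cycle form of s has cycle lengths 5, 4, 1.
The order is lcm(5, 4) = 20.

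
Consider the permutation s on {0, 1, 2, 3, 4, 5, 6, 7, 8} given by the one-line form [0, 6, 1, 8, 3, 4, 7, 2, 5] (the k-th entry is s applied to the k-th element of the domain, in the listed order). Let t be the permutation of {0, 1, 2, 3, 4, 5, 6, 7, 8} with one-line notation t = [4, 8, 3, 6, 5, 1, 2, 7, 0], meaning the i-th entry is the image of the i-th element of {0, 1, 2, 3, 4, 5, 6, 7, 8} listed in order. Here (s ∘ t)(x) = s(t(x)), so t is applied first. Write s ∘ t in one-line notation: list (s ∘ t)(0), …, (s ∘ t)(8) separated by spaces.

Chase each element through t then s: 0 → 4 → 3; 1 → 8 → 5; 2 → 3 → 8; 3 → 6 → 7; 4 → 5 → 4; 5 → 1 → 6; 6 → 2 → 1; 7 → 7 → 2; 8 → 0 → 0.
Collecting the images, s ∘ t = [3 5 8 7 4 6 1 2 0].

3 5 8 7 4 6 1 2 0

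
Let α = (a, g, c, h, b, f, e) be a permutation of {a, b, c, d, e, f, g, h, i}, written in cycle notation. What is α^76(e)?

f

e lies in the 7-cycle (a, g, c, h, b, f, e).
Since the cycle has length 7, α^76 acts on it the same as α^6 (76 mod 7 = 6).
Advancing 6 steps from e: e → a → g → c → h → b → f.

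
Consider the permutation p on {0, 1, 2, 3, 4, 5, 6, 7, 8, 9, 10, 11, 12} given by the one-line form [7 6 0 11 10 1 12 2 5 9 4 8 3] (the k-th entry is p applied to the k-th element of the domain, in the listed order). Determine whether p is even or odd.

odd

In disjoint-cycle form the cycle lengths are 7, 3, 2, 1.
A cycle of length ℓ contributes ℓ−1 transpositions, so p is a product of 6 + 2 + 1 = 9 transpositions — odd.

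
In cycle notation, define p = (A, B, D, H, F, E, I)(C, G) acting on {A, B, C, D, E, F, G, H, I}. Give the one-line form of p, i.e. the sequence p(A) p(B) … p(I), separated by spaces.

B D G H I E C F A

Reading each image from the cycles: A→B, B→D, C→G, D→H, E→I, F→E, G→C, H→F, I→A.
So the one-line form is B D G H I E C F A.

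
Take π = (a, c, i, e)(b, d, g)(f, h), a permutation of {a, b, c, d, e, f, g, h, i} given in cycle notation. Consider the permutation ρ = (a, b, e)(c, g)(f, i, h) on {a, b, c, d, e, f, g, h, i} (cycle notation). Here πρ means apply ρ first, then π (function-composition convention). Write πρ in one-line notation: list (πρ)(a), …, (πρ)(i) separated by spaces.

(πρ)(x) = π(ρ(x)). Computing each image: π(ρ(a)) = π(b) = d, π(ρ(b)) = π(e) = a, π(ρ(c)) = π(g) = b, π(ρ(d)) = π(d) = g, π(ρ(e)) = π(a) = c, π(ρ(f)) = π(i) = e, π(ρ(g)) = π(c) = i, π(ρ(h)) = π(f) = h, π(ρ(i)) = π(h) = f.
Hence πρ = [d a b g c e i h f].

d a b g c e i h f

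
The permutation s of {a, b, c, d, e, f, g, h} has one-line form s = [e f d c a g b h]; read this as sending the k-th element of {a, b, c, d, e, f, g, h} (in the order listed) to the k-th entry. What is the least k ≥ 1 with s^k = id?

6

The disjoint-cycle form of s has cycle lengths 3, 2, 2, 1.
The order of s is the least common multiple of its cycle lengths: lcm(3, 2, 2) = 6.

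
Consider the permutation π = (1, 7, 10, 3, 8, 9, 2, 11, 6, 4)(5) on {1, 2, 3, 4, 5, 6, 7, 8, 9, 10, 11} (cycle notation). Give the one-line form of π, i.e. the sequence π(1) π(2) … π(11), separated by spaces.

7 11 8 1 5 4 10 9 2 3 6

Image by image: 1→7, 2→11, 3→8, 4→1, 5→5, 6→4, 7→10, 8→9, 9→2, 10→3, 11→6.
So the one-line form is 7 11 8 1 5 4 10 9 2 3 6.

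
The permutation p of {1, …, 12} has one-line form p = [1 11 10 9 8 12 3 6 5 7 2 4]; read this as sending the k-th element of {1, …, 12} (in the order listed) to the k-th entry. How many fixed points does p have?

1

The fixed points (elements with p(x) = x) are {1}, so there is 1.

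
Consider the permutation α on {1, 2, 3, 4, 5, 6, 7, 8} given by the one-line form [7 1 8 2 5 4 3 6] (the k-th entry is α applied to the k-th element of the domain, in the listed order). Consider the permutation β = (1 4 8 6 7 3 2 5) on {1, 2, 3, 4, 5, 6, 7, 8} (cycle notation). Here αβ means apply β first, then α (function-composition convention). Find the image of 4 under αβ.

6

β(4) = 8, then α(8) = 6; composing gives (αβ)(4) = 6.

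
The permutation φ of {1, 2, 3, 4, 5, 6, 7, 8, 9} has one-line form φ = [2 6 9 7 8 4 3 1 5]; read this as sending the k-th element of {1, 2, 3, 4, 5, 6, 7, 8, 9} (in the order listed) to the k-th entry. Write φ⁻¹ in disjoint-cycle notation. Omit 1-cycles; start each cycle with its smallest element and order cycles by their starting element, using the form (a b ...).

The cycle decomposition of φ is (1 2 6 4 7 3 9 5 8).
Reversing each cycle (and rotating so the smallest element leads) gives φ⁻¹ = (1 8 5 9 3 7 4 6 2).

(1 8 5 9 3 7 4 6 2)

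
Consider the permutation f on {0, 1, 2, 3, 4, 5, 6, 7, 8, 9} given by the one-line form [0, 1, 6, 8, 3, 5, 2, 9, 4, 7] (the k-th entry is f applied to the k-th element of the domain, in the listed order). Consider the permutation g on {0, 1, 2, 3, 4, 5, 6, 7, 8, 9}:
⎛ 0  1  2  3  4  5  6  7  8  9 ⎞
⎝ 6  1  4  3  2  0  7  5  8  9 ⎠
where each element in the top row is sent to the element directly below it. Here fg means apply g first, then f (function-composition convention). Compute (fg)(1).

First apply g: g(1) = 1, then f(1) = 1. Thus (fg)(1) = 1.

1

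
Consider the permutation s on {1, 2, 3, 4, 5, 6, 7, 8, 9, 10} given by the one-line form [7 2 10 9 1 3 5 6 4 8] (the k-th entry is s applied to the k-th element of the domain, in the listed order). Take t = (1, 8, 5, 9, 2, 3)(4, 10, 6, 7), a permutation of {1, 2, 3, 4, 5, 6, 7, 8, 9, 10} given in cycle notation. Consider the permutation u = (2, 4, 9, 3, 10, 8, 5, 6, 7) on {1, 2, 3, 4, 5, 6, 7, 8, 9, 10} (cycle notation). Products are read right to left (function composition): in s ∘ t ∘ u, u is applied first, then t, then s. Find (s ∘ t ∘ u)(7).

(s ∘ t ∘ u)(7) = s(t(u(7))). u(7) = 2, then t(2) = 3, then s(3) = 10, so the result is 10.

10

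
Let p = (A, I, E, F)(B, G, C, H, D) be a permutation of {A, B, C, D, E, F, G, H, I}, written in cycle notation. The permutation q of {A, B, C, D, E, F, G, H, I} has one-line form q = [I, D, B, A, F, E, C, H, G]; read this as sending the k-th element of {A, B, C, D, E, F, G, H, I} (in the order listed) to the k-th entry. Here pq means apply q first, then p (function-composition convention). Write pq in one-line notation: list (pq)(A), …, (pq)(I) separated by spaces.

(pq)(x) = p(q(x)). Computing each image: p(q(A)) = p(I) = E, p(q(B)) = p(D) = B, p(q(C)) = p(B) = G, p(q(D)) = p(A) = I, p(q(E)) = p(F) = A, p(q(F)) = p(E) = F, p(q(G)) = p(C) = H, p(q(H)) = p(H) = D, p(q(I)) = p(G) = C.
Hence pq = [E B G I A F H D C].

E B G I A F H D C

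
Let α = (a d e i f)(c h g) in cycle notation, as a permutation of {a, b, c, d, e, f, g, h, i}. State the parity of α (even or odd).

The cycle lengths are 5, 3, 1.
A cycle of length ℓ contributes ℓ−1 transpositions, so α is a product of 4 + 2 = 6 transpositions — even.

even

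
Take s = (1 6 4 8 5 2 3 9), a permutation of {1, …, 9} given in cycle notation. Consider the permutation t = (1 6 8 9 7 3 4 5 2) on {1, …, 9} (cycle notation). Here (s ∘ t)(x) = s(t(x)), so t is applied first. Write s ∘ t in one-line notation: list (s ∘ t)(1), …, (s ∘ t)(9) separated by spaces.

4 6 8 2 3 5 9 1 7

Chase each element through t then s: 1 → 6 → 4; 2 → 1 → 6; 3 → 4 → 8; 4 → 5 → 2; 5 → 2 → 3; 6 → 8 → 5; 7 → 3 → 9; 8 → 9 → 1; 9 → 7 → 7.
Collecting the images, s ∘ t = [4 6 8 2 3 5 9 1 7].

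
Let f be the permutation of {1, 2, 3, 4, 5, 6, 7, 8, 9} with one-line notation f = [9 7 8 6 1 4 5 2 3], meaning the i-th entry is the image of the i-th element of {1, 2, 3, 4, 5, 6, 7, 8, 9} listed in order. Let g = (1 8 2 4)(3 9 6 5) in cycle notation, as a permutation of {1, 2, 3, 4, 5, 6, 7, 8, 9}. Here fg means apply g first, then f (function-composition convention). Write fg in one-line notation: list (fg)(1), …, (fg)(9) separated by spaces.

2 6 3 9 8 1 5 7 4

For each element, apply g then f: 1 → 8 → 2; 2 → 4 → 6; 3 → 9 → 3; 4 → 1 → 9; 5 → 3 → 8; 6 → 5 → 1; 7 → 7 → 5; 8 → 2 → 7; 9 → 6 → 4.
So fg in one-line form is 2 6 3 9 8 1 5 7 4.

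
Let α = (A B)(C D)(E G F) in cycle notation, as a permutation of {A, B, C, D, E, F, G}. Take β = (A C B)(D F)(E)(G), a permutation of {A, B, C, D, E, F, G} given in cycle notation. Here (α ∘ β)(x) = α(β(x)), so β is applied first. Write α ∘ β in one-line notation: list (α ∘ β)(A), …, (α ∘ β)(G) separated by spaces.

D B A E G C F

For each element, apply β then α: A → C → D; B → A → B; C → B → A; D → F → E; E → E → G; F → D → C; G → G → F.
Collecting the images, α ∘ β = [D B A E G C F].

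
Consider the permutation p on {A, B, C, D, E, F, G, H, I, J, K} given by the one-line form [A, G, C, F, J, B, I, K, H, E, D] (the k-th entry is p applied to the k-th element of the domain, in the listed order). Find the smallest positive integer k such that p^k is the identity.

The disjoint-cycle form of p has cycle lengths 7, 2, 1, 1.
The order of p is the least common multiple of its cycle lengths: lcm(7, 2) = 14.

14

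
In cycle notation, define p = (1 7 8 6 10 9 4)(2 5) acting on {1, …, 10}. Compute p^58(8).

8 lies in the 7-cycle (1 7 8 6 10 9 4).
Since the cycle has length 7, p^58 acts on it the same as p^2 (58 mod 7 = 2).
Stepping 2 places around the cycle: 8 → 6 → 10.

10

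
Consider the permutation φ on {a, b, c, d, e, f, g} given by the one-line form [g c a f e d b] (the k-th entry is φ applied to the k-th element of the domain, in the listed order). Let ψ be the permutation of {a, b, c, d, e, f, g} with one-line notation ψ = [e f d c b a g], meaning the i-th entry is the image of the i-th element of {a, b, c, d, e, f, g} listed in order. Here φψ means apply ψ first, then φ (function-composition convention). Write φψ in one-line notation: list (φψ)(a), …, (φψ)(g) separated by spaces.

For each element, apply ψ then φ: a → e → e; b → f → d; c → d → f; d → c → a; e → b → c; f → a → g; g → g → b.
So φψ in one-line form is e d f a c g b.

e d f a c g b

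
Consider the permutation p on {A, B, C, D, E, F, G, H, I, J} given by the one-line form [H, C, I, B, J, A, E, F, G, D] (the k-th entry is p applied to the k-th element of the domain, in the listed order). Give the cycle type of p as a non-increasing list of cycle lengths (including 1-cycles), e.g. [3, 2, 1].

The disjoint cycles are (A H F)(B C I G E J D), with lengths 7, 3 in non-increasing order.

[7, 3]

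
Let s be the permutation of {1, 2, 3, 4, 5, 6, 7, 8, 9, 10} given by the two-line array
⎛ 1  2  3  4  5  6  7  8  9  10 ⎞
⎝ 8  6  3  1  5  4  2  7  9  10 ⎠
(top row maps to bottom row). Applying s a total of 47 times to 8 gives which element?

1

Tracing 8 → 7 → … returns to 8 after 6 steps, so 8 lies in a 6-cycle (1 8 7 2 6 4).
Since the cycle has length 6, s^47 acts on it the same as s^5 (47 mod 6 = 5).
Stepping 5 places around the cycle: 8 → 7 → 2 → 6 → 4 → 1.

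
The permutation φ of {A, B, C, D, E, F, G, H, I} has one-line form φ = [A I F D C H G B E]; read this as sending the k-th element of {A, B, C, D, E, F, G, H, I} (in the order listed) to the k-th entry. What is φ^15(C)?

Tracing C → F → … returns to C after 6 steps, so C lies in a 6-cycle (B I E C F H).
Powers repeat with period 6 on this cycle, and 15 mod 6 = 3, so φ^15(C) = φ^3(C).
Stepping 3 places around the cycle: C → F → H → B.

B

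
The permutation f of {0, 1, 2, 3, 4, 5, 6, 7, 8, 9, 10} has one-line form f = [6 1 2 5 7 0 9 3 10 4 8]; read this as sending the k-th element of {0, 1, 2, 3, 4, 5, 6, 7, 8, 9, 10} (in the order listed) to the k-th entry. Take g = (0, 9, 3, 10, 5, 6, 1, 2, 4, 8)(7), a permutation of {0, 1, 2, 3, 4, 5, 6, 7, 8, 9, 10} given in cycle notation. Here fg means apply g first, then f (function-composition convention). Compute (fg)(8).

g(8) = 0, then f(0) = 6; composing gives (fg)(8) = 6.

6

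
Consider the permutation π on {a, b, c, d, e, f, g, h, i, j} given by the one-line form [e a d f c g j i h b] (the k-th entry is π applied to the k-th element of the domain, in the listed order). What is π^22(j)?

Tracing j → b → … returns to j after 8 steps, so j lies in an 8-cycle (a e c d f g j b).
Since the cycle has length 8, π^22 acts on it the same as π^6 (22 mod 8 = 6).
Stepping 6 places around the cycle: j → b → a → e → c → d → f.

f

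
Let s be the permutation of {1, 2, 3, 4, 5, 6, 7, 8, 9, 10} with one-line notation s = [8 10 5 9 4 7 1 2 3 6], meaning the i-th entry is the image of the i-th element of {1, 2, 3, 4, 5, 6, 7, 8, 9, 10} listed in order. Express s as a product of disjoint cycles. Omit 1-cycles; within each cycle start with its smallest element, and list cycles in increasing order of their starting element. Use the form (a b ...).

(1 8 2 10 6 7)(3 5 4 9)

Start at 1 and follow images: 1 → 8 → 2 → 10 → 6 → 7 → 1, giving the cycle (1 8 2 10 6 7).
Continuing from each remaining unvisited element yields (1 8 2 10 6 7)(3 5 4 9).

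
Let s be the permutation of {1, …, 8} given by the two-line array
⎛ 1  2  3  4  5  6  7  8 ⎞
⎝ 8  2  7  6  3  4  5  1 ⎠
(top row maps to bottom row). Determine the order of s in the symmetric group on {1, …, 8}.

Decomposing into disjoint cycles gives cycle lengths 3, 2, 2, 1.
The order of s is the least common multiple of its cycle lengths: lcm(3, 2, 2) = 6.

6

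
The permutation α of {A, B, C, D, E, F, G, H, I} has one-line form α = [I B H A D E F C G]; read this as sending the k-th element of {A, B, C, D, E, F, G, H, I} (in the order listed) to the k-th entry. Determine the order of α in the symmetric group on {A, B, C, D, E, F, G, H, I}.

6

Writing α as disjoint cycles, the cycle lengths are 6, 2, 1.
Since disjoint cycles commute, ord(α) = lcm(6, 2) = 6.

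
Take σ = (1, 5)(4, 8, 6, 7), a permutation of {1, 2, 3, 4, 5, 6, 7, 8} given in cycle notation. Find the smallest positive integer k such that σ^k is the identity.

The cycle type of σ is (4, 2, 1, 1).
The order is lcm(4, 2) = 4.

4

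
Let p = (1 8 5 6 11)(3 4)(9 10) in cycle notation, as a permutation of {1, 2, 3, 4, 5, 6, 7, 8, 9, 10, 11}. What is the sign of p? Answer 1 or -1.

The cycle lengths are 5, 2, 2, 1, 1.
A cycle is odd iff its length is even; p has 2 even-length cycles, so sgn(p) = (−1)^2 and p is even.

1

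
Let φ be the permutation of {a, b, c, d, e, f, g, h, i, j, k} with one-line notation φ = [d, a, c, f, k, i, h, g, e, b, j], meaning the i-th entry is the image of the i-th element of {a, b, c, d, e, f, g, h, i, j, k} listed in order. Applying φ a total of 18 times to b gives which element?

d

Tracing b → a → … returns to b after 8 steps, so b lies in an 8-cycle (a d f i e k j b).
Powers repeat with period 8 on this cycle, and 18 mod 8 = 2, so φ^18(b) = φ^2(b).
Advancing 2 steps from b: b → a → d.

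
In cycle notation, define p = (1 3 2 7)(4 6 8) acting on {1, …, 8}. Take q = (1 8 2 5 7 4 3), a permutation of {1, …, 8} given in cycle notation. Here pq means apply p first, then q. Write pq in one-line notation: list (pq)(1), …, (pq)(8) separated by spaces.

For each element, apply p then q: 1 → 3 → 1; 2 → 7 → 4; 3 → 2 → 5; 4 → 6 → 6; 5 → 5 → 7; 6 → 8 → 2; 7 → 1 → 8; 8 → 4 → 3.
So pq in one-line form is 1 4 5 6 7 2 8 3.

1 4 5 6 7 2 8 3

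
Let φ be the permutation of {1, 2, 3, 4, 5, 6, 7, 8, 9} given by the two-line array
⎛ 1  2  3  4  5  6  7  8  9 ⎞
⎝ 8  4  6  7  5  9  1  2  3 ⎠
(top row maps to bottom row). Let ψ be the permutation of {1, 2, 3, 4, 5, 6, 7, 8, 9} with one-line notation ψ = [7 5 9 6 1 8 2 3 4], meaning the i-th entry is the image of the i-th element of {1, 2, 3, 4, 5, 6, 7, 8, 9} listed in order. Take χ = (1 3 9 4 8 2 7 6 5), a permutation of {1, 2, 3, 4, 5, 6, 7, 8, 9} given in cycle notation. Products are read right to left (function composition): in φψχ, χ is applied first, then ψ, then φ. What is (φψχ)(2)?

Apply the permutations in order: χ(2) = 7, then ψ(7) = 2, then φ(2) = 4. So (φψχ)(2) = 4.

4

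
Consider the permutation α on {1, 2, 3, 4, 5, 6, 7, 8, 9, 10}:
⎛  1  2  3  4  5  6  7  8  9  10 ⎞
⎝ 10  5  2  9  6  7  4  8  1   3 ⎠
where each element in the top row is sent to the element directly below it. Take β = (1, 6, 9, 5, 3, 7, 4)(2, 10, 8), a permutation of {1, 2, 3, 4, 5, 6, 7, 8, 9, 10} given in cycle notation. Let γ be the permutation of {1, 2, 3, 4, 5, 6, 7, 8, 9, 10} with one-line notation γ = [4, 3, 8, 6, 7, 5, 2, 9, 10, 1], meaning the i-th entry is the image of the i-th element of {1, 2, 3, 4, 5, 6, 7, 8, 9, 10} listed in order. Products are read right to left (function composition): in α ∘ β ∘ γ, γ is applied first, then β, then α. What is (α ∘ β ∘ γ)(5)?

9

(α ∘ β ∘ γ)(5) = α(β(γ(5))). γ(5) = 7, then β(7) = 4, then α(4) = 9, so the result is 9.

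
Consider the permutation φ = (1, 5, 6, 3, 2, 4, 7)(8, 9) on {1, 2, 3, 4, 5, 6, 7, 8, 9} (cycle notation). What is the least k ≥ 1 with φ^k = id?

The cycle type of φ is (7, 2).
Since disjoint cycles commute, ord(φ) = lcm(7, 2) = 14.

14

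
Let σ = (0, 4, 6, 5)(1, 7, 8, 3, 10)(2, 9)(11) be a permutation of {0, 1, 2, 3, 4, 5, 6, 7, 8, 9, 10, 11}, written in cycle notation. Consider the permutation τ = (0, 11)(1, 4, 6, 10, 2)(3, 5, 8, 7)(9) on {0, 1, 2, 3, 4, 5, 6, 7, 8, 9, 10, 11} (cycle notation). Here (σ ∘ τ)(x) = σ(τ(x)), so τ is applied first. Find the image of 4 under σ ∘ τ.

First apply τ: τ(4) = 6, then σ(6) = 5. Thus (σ ∘ τ)(4) = 5.

5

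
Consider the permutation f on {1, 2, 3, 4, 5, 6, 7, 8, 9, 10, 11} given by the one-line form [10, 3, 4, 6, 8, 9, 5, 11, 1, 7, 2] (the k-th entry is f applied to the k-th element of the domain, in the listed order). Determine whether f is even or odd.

even

In disjoint-cycle form the cycle lengths are 11.
A cycle of length ℓ contributes ℓ−1 transpositions, so f is a product of 10 transpositions — even.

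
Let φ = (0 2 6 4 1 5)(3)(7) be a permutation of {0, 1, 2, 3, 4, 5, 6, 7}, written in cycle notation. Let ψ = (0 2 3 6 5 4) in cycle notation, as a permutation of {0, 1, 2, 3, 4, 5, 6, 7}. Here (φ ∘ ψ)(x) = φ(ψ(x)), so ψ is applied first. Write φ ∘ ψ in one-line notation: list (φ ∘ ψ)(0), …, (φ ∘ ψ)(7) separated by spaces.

6 5 3 4 2 1 0 7

(φ ∘ ψ)(x) = φ(ψ(x)). Computing each image: φ(ψ(0)) = φ(2) = 6, φ(ψ(1)) = φ(1) = 5, φ(ψ(2)) = φ(3) = 3, φ(ψ(3)) = φ(6) = 4, φ(ψ(4)) = φ(0) = 2, φ(ψ(5)) = φ(4) = 1, φ(ψ(6)) = φ(5) = 0, φ(ψ(7)) = φ(7) = 7.
Hence φ ∘ ψ = [6 5 3 4 2 1 0 7].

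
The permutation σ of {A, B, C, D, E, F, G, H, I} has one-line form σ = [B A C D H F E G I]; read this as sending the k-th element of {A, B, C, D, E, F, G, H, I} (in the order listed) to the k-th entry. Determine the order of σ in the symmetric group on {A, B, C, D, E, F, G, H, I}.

Decomposing into disjoint cycles gives cycle lengths 3, 2, 1, 1, 1, 1.
The order of σ is the least common multiple of its cycle lengths: lcm(3, 2) = 6.

6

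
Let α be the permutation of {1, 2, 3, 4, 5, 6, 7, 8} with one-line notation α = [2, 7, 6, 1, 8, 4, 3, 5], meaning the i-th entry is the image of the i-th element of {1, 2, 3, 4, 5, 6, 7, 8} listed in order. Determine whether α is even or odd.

In disjoint-cycle form the cycle lengths are 6, 2.
A cycle is odd iff its length is even; α has 2 even-length cycles, so sgn(α) = (−1)^2 and α is even.

even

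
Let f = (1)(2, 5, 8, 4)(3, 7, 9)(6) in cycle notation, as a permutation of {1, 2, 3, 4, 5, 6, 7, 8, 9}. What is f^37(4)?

2

4 lies in the 4-cycle (2, 5, 8, 4).
Powers repeat with period 4 on this cycle, and 37 mod 4 = 1, so f^37(4) = f^1(4).
Stepping 1 place around the cycle: 4 → 2.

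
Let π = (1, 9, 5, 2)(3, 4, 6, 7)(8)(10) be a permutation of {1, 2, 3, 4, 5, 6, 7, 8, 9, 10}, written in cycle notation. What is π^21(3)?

4

3 lies in the 4-cycle (3, 4, 6, 7).
Powers repeat with period 4 on this cycle, and 21 mod 4 = 1, so π^21(3) = π^1(3).
Advancing 1 step from 3: 3 → 4.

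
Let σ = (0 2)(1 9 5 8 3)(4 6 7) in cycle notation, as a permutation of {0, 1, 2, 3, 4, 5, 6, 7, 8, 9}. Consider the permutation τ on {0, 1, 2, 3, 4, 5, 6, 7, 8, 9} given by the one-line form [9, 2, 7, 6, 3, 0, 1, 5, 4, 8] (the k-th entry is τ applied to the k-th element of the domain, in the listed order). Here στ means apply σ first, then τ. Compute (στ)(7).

3

First apply σ: σ(7) = 4, then τ(4) = 3. Thus (στ)(7) = 3.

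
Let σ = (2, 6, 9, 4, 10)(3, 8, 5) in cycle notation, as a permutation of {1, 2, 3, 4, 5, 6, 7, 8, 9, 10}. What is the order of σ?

15

The disjoint cycles have lengths 5, 3, 1, 1.
Since disjoint cycles commute, ord(σ) = lcm(5, 3) = 15.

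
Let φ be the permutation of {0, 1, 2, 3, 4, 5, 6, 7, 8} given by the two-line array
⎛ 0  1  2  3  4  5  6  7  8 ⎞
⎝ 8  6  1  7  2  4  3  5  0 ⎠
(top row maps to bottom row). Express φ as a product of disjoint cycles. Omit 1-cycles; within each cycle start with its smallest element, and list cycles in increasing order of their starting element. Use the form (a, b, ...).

Start at 0 and follow images: 0 → 8 → 0, giving the cycle (0, 8).
Repeating from the next unused element and collecting all non-trivial cycles gives (0, 8)(1, 6, 3, 7, 5, 4, 2).

(0, 8)(1, 6, 3, 7, 5, 4, 2)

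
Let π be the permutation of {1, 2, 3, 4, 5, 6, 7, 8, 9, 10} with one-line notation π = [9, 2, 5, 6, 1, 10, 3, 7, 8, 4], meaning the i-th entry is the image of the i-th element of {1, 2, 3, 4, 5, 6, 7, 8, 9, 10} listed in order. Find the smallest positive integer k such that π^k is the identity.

Decomposing into disjoint cycles gives cycle lengths 6, 3, 1.
Since disjoint cycles commute, ord(π) = lcm(6, 3) = 6.

6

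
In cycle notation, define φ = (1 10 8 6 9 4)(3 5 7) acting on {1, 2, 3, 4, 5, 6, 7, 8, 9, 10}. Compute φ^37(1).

10

1 lies in the 6-cycle (1 10 8 6 9 4).
Powers repeat with period 6 on this cycle, and 37 mod 6 = 1, so φ^37(1) = φ^1(1).
Advancing 1 step from 1: 1 → 10.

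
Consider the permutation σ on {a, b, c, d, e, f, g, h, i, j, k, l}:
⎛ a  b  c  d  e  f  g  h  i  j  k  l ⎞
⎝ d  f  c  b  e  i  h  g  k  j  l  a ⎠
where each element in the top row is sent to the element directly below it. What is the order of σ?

Writing σ as disjoint cycles, the cycle lengths are 7, 2, 1, 1, 1.
The order of σ is the least common multiple of its cycle lengths: lcm(7, 2) = 14.

14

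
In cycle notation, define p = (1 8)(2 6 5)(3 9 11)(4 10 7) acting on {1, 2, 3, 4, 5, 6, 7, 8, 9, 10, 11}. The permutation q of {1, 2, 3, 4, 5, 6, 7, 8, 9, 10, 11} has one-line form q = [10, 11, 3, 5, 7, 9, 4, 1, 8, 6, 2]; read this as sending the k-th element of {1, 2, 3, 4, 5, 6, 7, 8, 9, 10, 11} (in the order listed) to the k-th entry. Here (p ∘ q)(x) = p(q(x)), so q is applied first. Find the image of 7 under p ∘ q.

q(7) = 4, then p(4) = 10; composing gives (p ∘ q)(7) = 10.

10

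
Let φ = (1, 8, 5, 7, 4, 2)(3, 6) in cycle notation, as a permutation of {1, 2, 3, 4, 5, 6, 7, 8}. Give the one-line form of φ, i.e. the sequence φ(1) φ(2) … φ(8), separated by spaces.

Each element maps to the next entry in its cycle (wrapping to the front): 1↦8, 2↦1, 3↦6, 4↦2, 5↦7, 6↦3, 7↦4, 8↦5.
Listing these in domain order gives 8 1 6 2 7 3 4 5.

8 1 6 2 7 3 4 5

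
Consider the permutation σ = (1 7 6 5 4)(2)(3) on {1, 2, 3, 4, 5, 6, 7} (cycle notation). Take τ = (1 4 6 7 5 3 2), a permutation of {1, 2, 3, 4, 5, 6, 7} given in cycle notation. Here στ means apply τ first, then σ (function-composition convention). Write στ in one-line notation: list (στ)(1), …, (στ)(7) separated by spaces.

1 7 2 5 3 6 4

(στ)(x) = σ(τ(x)). Computing each image: σ(τ(1)) = σ(4) = 1, σ(τ(2)) = σ(1) = 7, σ(τ(3)) = σ(2) = 2, σ(τ(4)) = σ(6) = 5, σ(τ(5)) = σ(3) = 3, σ(τ(6)) = σ(7) = 6, σ(τ(7)) = σ(5) = 4.
Hence στ = [1 7 2 5 3 6 4].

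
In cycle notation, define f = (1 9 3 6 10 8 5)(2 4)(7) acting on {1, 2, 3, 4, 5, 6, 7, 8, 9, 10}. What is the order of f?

14

The cycle type of f is (7, 2, 1).
The order of f is the least common multiple of its cycle lengths: lcm(7, 2) = 14.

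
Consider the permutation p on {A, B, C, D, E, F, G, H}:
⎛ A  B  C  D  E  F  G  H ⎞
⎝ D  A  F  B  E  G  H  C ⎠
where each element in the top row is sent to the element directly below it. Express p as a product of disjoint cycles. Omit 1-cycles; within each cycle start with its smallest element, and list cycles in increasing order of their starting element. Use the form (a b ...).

(A D B)(C F G H)

Iterating p from A gives A → D → B → A; that is the 3-cycle (A D B).
Continuing from each remaining unvisited element yields (A D B)(C F G H).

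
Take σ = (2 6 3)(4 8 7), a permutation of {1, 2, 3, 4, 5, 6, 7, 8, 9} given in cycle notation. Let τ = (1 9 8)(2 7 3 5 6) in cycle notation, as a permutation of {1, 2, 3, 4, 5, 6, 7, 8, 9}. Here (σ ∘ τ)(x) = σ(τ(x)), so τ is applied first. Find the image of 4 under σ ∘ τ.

8

First apply τ: τ(4) = 4, then σ(4) = 8. Thus (σ ∘ τ)(4) = 8.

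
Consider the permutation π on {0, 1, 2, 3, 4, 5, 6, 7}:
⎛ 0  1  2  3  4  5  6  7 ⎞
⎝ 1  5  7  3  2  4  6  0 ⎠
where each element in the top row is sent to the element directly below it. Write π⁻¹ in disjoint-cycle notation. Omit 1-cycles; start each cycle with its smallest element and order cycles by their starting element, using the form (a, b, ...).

(0, 7, 2, 4, 5, 1)

The cycle decomposition of π is (0, 1, 5, 4, 2, 7).
Reversing each cycle (and rotating so the smallest element leads) gives π⁻¹ = (0, 7, 2, 4, 5, 1).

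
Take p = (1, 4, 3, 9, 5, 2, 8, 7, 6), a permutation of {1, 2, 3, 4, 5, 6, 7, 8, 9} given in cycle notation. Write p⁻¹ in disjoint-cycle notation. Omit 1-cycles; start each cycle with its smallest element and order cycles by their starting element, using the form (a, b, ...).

(1, 6, 7, 8, 2, 5, 9, 3, 4)

The inverse reverses each cycle.
Reversing each cycle of p and rotating so the smallest element leads gives (1, 6, 7, 8, 2, 5, 9, 3, 4).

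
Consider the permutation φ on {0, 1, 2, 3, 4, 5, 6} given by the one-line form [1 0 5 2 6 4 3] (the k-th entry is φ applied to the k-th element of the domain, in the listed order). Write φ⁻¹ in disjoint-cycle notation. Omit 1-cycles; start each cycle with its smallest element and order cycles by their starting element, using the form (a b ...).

The cycle decomposition of φ is (0 1)(2 5 4 6 3).
The inverse reverses every cycle; in canonical form, φ⁻¹ = (0 1)(2 3 6 4 5).

(0 1)(2 3 6 4 5)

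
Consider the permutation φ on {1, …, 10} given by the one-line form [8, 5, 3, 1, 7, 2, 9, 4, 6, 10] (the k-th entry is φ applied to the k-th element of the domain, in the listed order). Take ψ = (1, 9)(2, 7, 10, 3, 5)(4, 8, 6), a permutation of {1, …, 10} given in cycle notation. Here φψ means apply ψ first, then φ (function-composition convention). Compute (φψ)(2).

First apply ψ: ψ(2) = 7, then φ(7) = 9. Thus (φψ)(2) = 9.

9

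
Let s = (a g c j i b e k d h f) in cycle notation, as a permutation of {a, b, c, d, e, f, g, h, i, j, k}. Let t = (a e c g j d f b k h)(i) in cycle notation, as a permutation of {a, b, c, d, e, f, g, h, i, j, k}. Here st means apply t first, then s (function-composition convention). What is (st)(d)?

(st)(d) = s(t(d)). t(d) = f, then s(f) = a. So (st)(d) = a.

a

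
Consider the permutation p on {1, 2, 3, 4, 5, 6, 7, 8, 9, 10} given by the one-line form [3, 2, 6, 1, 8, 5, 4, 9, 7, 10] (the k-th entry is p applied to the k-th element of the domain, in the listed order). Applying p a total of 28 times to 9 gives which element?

Tracing 9 → 7 → … returns to 9 after 8 steps, so 9 lies in an 8-cycle (1 3 6 5 8 9 7 4).
Since the cycle has length 8, p^28 acts on it the same as p^4 (28 mod 8 = 4).
Advancing 4 steps from 9: 9 → 7 → 4 → 1 → 3.

3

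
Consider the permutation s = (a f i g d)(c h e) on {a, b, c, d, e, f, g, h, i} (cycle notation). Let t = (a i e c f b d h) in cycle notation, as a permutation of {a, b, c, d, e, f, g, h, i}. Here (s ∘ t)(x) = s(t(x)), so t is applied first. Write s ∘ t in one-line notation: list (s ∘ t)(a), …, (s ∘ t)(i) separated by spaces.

g a i e h b d f c

(s ∘ t)(x) = s(t(x)). Computing each image: s(t(a)) = s(i) = g, s(t(b)) = s(d) = a, s(t(c)) = s(f) = i, s(t(d)) = s(h) = e, s(t(e)) = s(c) = h, s(t(f)) = s(b) = b, s(t(g)) = s(g) = d, s(t(h)) = s(a) = f, s(t(i)) = s(e) = c.
Hence s ∘ t = [g a i e h b d f c].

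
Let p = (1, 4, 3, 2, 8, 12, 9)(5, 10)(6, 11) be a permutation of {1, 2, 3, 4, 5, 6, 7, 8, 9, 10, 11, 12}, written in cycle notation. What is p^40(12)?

2

12 lies in the 7-cycle (1, 4, 3, 2, 8, 12, 9).
Since the cycle has length 7, p^40 acts on it the same as p^5 (40 mod 7 = 5).
Advancing 5 steps from 12: 12 → 9 → 1 → 4 → 3 → 2.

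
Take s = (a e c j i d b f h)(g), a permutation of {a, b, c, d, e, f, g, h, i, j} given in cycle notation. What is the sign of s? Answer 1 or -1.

The cycle lengths are 9, 1.
A cycle of length ℓ contributes ℓ−1 transpositions, so s is a product of 8 transpositions — even.

1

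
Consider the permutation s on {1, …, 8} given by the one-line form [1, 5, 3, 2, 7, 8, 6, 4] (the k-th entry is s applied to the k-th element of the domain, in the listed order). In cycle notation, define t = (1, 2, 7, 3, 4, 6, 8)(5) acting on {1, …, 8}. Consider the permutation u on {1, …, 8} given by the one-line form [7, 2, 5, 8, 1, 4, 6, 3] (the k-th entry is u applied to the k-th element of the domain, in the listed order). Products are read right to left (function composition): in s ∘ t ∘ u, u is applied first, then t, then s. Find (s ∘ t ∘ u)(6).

8

(s ∘ t ∘ u)(6) = s(t(u(6))). u(6) = 4, then t(4) = 6, then s(6) = 8, so the result is 8.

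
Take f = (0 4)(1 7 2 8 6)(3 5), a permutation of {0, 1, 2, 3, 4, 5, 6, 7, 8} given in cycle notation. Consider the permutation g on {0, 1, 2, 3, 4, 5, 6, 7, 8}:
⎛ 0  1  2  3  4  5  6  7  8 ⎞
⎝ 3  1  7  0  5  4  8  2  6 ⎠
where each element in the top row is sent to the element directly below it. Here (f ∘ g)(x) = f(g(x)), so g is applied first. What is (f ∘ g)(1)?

7

g(1) = 1, then f(1) = 7; composing gives (f ∘ g)(1) = 7.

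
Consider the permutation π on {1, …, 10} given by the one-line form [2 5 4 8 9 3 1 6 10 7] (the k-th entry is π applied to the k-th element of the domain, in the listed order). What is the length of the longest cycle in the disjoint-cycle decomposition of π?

Decomposing into disjoint cycles gives (1, 2, 5, 9, 10, 7)(3, 4, 8, 6); the longest has length 6.

6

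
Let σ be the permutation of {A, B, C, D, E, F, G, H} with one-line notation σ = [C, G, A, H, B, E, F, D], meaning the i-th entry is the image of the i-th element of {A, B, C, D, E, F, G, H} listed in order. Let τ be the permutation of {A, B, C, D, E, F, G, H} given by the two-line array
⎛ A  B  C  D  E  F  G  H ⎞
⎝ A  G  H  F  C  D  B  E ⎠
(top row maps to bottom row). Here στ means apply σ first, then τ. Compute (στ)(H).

F

σ(H) = D, then τ(D) = F; composing gives (στ)(H) = F.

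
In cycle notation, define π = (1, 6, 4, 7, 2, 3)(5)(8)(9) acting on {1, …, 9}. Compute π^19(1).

1 lies in the 6-cycle (1, 6, 4, 7, 2, 3).
On a 6-cycle, π^6 is the identity, so π^19 = π^1 there (19 ≡ 1 mod 6).
Stepping 1 place around the cycle: 1 → 6.

6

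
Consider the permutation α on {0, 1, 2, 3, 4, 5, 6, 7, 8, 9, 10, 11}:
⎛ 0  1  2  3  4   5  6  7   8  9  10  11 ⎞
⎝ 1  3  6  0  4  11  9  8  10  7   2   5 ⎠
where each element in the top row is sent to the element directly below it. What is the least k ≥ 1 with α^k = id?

Writing α as disjoint cycles, the cycle lengths are 6, 3, 2, 1.
The order of α is the least common multiple of its cycle lengths: lcm(6, 3, 2) = 6.

6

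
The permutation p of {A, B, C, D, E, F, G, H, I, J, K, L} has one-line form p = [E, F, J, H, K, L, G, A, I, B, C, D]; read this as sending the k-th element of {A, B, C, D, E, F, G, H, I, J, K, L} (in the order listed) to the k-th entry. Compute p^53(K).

B

Tracing K → C → … returns to K after 10 steps, so K lies in a 10-cycle (A, E, K, C, J, B, F, L, D, H).
Since the cycle has length 10, p^53 acts on it the same as p^3 (53 mod 10 = 3).
Stepping 3 places around the cycle: K → C → J → B.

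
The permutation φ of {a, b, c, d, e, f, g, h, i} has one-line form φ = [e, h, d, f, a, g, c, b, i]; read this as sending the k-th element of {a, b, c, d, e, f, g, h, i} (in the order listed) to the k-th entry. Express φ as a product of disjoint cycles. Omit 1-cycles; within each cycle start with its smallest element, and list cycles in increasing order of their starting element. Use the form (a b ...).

(a e)(b h)(c d f g)

Start at a and follow images: a → e → a, giving the cycle (a e).
Continuing from each remaining unvisited element yields (a e)(b h)(c d f g).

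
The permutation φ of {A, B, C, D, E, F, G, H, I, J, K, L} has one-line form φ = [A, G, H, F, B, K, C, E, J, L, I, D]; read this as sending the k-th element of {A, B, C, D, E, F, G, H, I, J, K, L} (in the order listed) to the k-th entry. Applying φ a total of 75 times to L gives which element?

K

Tracing L → D → … returns to L after 6 steps, so L lies in a 6-cycle (D F K I J L).
On a 6-cycle, φ^6 is the identity, so φ^75 = φ^3 there (75 ≡ 3 mod 6).
Advancing 3 steps from L: L → D → F → K.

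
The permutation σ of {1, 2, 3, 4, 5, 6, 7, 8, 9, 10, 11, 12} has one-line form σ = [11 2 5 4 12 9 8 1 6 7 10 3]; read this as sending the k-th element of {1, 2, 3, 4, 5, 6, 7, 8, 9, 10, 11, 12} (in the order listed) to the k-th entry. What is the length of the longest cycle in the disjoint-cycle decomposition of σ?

5

Decomposing into disjoint cycles gives (1, 11, 10, 7, 8)(3, 5, 12)(6, 9); the longest has length 5.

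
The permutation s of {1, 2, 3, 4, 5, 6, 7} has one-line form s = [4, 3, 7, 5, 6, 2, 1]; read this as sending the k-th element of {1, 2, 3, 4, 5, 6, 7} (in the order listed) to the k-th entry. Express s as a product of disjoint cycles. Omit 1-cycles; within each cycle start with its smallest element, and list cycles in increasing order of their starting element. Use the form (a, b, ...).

Iterating s from 1 gives 1 → 4 → 5 → 6 → 2 → 3 → 7 → 1; that is the 7-cycle (1, 4, 5, 6, 2, 3, 7).
Continuing from each remaining unvisited element yields (1, 4, 5, 6, 2, 3, 7).

(1, 4, 5, 6, 2, 3, 7)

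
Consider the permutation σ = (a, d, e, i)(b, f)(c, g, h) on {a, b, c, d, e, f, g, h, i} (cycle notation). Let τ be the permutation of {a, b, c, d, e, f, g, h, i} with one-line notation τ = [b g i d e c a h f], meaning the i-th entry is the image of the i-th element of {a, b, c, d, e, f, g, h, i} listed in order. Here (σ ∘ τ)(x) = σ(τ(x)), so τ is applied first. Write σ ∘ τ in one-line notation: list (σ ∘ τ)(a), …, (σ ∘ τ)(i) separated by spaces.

f h a e i g d c b

For each element, apply τ then σ: a → b → f; b → g → h; c → i → a; d → d → e; e → e → i; f → c → g; g → a → d; h → h → c; i → f → b.
So σ ∘ τ in one-line form is f h a e i g d c b.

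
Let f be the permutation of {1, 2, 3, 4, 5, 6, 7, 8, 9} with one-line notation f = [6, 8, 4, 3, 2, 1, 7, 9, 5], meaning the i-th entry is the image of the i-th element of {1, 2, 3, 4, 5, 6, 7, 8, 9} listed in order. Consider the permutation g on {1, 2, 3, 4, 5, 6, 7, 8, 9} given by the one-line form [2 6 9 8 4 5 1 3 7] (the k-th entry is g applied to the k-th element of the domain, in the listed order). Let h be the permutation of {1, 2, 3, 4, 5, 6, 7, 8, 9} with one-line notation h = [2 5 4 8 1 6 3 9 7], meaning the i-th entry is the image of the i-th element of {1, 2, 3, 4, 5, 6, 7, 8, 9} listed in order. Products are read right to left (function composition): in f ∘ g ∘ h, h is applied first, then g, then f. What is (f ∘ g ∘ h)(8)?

7

(f ∘ g ∘ h)(8) = f(g(h(8))). h(8) = 9, then g(9) = 7, then f(7) = 7, so the result is 7.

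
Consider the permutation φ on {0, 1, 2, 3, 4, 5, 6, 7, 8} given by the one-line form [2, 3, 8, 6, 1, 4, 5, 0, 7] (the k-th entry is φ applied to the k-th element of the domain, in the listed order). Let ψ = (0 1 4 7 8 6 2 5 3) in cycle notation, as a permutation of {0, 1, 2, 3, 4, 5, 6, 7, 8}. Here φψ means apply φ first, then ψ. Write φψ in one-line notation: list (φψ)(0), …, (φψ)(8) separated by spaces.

5 0 6 2 4 7 3 1 8

Chase each element through φ then ψ: 0 → 2 → 5; 1 → 3 → 0; 2 → 8 → 6; 3 → 6 → 2; 4 → 1 → 4; 5 → 4 → 7; 6 → 5 → 3; 7 → 0 → 1; 8 → 7 → 8.
So φψ in one-line form is 5 0 6 2 4 7 3 1 8.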